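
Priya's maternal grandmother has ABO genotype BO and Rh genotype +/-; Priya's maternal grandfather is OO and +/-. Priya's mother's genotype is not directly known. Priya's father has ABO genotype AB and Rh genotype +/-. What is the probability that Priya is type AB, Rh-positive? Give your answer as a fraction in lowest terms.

Priya's mother's ABO genotype from BO × OO: 1/2 BO, 1/2 OO.
Crossing each possibility with the father AB and summing P(type AB): 1/2·1/4 + 1/2·0 = 1/8.
Similarly for Rh via the mother's Rh distribution: P(Rh+) = 3/4.
Independent loci: 1/8 × 3/4 = 3/32.

3/32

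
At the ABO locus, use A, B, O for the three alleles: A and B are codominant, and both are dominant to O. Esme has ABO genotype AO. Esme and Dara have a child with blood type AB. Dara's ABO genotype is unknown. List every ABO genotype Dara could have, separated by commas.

AB, BB, BO

For each candidate genotype of Dara, check whether crossing it with AO can produce every observed child phenotype.
  AA → possible child types {A} ✗
  AB → possible child types {A, B, AB} ✓
  AO → possible child types {O, A} ✗
  BB → possible child types {B, AB} ✓
  BO → possible child types {O, A, B, AB} ✓
  OO → possible child types {O, A} ✗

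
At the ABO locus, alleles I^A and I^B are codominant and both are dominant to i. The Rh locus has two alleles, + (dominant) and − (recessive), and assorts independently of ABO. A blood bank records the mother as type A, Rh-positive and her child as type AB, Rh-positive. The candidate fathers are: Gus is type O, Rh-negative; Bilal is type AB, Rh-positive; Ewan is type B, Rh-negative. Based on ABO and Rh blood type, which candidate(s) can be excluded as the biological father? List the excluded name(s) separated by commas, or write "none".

Gus

A candidate is excluded only if no genotype consistent with his phenotype could produce a type AB, Rh-positive child with a type A, Rh-positive mother.
Gus (type O, Rh-): no genotype consistent with that phenotype can produce a type-AB Rh+ child with a type-A mother.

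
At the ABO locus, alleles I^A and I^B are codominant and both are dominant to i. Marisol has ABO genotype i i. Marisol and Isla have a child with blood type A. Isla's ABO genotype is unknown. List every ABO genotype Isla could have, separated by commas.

For each candidate genotype of Isla, check whether crossing it with i i can produce every observed child phenotype.
  I^A I^A → possible child types {A} ✓
  I^A I^B → possible child types {A, B} ✓
  I^A i → possible child types {O, A} ✓
  I^B I^B → possible child types {B} ✗
  I^B i → possible child types {O, B} ✗
  i i → possible child types {O} ✗

I^A I^A, I^A I^B, I^A i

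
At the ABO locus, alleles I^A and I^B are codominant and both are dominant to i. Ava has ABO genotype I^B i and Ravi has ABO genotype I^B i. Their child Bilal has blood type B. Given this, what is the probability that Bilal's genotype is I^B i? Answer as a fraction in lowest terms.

Cross I^B i × I^B i → 1/4 I^B I^B, 1/2 I^B i, 1/4 i i.
Type-B genotypes among offspring: I^B I^B (1/4), I^B i (1/2); total 3/4.
P(I^B i | type B) = (1/2) / (3/4) = 2/3.

2/3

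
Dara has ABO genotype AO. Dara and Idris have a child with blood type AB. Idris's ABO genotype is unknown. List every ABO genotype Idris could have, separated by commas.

AB, BB, BO

For each candidate genotype of Idris, check whether crossing it with AO can produce every observed child phenotype.
  AA → possible child types {A} ✗
  AB → possible child types {A, B, AB} ✓
  AO → possible child types {O, A} ✗
  BB → possible child types {B, AB} ✓
  BO → possible child types {O, A, B, AB} ✓
  OO → possible child types {O, A} ✗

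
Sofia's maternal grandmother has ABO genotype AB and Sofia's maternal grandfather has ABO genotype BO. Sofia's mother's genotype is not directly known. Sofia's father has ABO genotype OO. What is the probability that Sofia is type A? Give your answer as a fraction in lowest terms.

1/4

Sofia's mother's ABO genotype from AB × BO: 1/4 AB, 1/4 AO, 1/4 BB, 1/4 BO.
Crossing each possibility with the father OO and summing P(type A): 1/4·1/2 + 1/4·1/2 + 1/4·0 + 1/4·0 = 1/4.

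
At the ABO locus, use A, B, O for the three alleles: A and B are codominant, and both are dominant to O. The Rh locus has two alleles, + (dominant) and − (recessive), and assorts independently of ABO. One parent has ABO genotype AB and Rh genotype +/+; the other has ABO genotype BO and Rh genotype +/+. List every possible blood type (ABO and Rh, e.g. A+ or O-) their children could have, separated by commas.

Gametes from AB × BO give offspring ABO genotypes AB, AO, BB, BO, i.e. phenotypes A, B, AB.
Rh cross +/+ × +/+ → phenotypes Rh+.
Combining independently: A+, B+, AB+.

A+, B+, AB+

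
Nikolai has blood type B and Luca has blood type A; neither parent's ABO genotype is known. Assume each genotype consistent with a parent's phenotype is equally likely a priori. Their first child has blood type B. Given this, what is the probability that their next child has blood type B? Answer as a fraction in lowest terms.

Possible genotypes: Nikolai ∈ {I^B I^B, I^B i}; Luca ∈ {I^A I^A, I^A i}.
Weight each parental genotype pair by prior × P(type-B child):
  I^B I^B × I^A i: posterior weight 2/3; P(next child type B) = 1/2.
  I^B i × I^A i: posterior weight 1/3; P(next child type B) = 1/4.
Weighted sum = 5/12.

5/12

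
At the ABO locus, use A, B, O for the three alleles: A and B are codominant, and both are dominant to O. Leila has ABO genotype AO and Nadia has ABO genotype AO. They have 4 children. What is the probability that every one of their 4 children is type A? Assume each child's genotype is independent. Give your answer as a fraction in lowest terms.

81/256

ABO cross AO × AO → 1/4 O, 3/4 A.
So P(type A) = 3/4 per child.
All 4 independent: (3/4)^4 = 81/256.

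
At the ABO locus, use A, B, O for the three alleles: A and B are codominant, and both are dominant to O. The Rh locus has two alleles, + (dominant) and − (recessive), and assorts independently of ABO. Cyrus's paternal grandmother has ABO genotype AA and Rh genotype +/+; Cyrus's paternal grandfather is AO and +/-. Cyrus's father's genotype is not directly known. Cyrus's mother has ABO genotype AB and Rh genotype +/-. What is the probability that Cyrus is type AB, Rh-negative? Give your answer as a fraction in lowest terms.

Cyrus's father's ABO genotype from AA × AO: 1/2 AA, 1/2 AO.
Crossing each possibility with the mother AB and summing P(type AB): 1/2·1/2 + 1/2·1/4 = 3/8.
Similarly for Rh via the father's Rh distribution: P(Rh-) = 1/8.
Independent loci: 3/8 × 1/8 = 3/64.

3/64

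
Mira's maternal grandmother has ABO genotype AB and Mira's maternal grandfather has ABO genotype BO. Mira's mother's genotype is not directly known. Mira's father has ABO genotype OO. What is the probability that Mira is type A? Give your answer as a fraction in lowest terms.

Mira's mother's ABO genotype from AB × BO: 1/4 AB, 1/4 AO, 1/4 BB, 1/4 BO.
Crossing each possibility with the father OO and summing P(type A): 1/4·1/2 + 1/4·1/2 + 1/4·0 + 1/4·0 = 1/4.

1/4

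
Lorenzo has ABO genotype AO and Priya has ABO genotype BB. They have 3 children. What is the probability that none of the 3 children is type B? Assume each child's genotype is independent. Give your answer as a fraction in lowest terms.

ABO cross AO × BB → 1/2 B, 1/2 AB.
So P(type B) = 1/2 per child.
P(not type B) = 1/2 for one child; (1/2)^3 = 1/8.

1/8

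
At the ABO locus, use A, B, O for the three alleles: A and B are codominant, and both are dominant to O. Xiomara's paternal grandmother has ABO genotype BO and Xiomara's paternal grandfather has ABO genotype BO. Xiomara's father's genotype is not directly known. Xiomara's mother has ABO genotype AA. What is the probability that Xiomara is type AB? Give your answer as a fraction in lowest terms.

1/2

Xiomara's father's ABO genotype from BO × BO: 1/4 BB, 1/2 BO, 1/4 OO.
Crossing each possibility with the mother AA and summing P(type AB): 1/4·1 + 1/2·1/2 + 1/4·0 = 1/2.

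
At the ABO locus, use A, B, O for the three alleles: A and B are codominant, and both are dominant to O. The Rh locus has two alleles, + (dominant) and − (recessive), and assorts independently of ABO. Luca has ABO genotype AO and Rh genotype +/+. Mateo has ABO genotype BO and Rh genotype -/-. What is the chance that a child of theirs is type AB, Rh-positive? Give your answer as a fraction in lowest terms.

1/4

ABO cross AO × BO → offspring phenotypes: 1/4 O, 1/4 A, 1/4 B, 1/4 AB.
Rh cross +/+ × -/- → 1 Rh+.
Independent loci: P(type AB, Rh-positive) = 1/4 × 1 = 1/4.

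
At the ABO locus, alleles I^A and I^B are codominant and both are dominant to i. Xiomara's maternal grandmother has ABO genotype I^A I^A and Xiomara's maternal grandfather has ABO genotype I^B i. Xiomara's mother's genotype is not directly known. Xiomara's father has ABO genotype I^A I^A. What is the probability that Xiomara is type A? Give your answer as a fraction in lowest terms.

3/4

Xiomara's mother's ABO genotype from I^A I^A × I^B i: 1/2 I^A I^B, 1/2 I^A i.
Crossing each possibility with the father I^A I^A and summing P(type A): 1/2·1/2 + 1/2·1 = 3/4.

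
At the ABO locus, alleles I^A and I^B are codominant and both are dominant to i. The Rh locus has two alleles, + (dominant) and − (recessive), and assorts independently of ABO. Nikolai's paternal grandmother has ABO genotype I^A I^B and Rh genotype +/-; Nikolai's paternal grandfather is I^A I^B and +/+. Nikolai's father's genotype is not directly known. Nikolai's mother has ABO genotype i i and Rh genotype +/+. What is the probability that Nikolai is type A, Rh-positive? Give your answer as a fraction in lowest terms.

1/2

Nikolai's father's ABO genotype from I^A I^B × I^A I^B: 1/4 I^A I^A, 1/2 I^A I^B, 1/4 I^B I^B.
Crossing each possibility with the mother i i and summing P(type A): 1/4·1 + 1/2·1/2 + 1/4·0 = 1/2.
Similarly for Rh via the father's Rh distribution: P(Rh+) = 1.
Independent loci: 1/2 × 1 = 1/2.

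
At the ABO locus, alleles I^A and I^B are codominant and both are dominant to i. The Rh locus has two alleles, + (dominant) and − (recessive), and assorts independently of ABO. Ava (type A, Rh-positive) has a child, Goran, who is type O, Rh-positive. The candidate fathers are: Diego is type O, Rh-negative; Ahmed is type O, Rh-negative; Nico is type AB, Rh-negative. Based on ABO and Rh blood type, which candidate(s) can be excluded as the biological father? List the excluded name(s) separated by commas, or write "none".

A candidate is excluded only if no genotype consistent with his phenotype could produce a type O, Rh-positive child with a type A, Rh-positive mother.
Nico (type AB, Rh-): no genotype consistent with that phenotype can produce a type-O Rh+ child with a type-A mother.

Nico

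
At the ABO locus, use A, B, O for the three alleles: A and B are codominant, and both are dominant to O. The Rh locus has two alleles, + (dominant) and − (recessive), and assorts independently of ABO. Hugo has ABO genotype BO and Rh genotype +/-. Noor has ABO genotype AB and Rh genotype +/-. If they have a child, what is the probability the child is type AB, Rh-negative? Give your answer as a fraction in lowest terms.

ABO cross BO × AB → offspring phenotypes: 1/4 A, 1/2 B, 1/4 AB.
Rh cross +/- × +/- → 3/4 Rh+, 1/4 Rh-.
Independent loci: P(type AB, Rh-negative) = 1/4 × 1/4 = 1/16.

1/16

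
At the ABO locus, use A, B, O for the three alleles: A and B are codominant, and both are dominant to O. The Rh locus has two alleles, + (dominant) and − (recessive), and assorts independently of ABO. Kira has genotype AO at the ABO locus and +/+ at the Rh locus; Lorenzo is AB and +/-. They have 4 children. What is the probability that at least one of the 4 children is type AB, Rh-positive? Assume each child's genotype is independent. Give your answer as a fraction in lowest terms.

ABO cross AO × AB → 1/2 A, 1/4 B, 1/4 AB.
Rh cross +/+ × +/- → 1 Rh+; so P(type AB, Rh-positive) = 1/4 × 1 = 1/4 per child.
P(none) = (3/4)^4 = 81/256; P(at least one) = 1 − 81/256 = 175/256.

175/256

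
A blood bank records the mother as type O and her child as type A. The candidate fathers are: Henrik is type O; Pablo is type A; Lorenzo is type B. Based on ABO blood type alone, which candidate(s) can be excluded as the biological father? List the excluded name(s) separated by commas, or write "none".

A candidate is excluded only if no genotype consistent with his phenotype could produce a type A child with a type O mother.
Henrik (type O): no genotype consistent with that phenotype can produce a type-A child with a type-O mother.
Lorenzo (type B): no genotype consistent with that phenotype can produce a type-A child with a type-O mother.

Henrik, Lorenzo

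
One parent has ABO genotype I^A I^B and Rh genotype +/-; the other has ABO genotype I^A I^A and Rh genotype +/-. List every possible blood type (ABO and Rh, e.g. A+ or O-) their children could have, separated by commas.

Gametes from I^A I^B × I^A I^A give offspring ABO genotypes I^A I^A, I^A I^B, i.e. phenotypes A, AB.
Rh cross +/- × +/- → phenotypes Rh+, Rh-.
Combining independently: A+, A-, AB+, AB-.

A+, A-, AB+, AB-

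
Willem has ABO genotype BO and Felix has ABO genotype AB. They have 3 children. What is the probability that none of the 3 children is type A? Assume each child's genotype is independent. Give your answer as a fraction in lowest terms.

ABO cross BO × AB → 1/4 A, 1/2 B, 1/4 AB.
So P(type A) = 1/4 per child.
P(not type A) = 3/4 for one child; (3/4)^3 = 27/64.

27/64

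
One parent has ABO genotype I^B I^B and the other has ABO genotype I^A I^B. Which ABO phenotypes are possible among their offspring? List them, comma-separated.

B, AB

Gametes from I^B I^B × I^A I^B give offspring ABO genotypes I^A I^B, I^B I^B, i.e. phenotypes B, AB.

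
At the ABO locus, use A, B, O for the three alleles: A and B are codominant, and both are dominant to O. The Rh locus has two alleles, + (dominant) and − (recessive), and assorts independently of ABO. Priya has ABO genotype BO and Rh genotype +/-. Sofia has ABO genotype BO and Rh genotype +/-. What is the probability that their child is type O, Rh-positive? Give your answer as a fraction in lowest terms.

ABO cross BO × BO → offspring phenotypes: 1/4 O, 3/4 B.
Rh cross +/- × +/- → 3/4 Rh+, 1/4 Rh-.
Independent loci: P(type O, Rh-positive) = 1/4 × 3/4 = 3/16.

3/16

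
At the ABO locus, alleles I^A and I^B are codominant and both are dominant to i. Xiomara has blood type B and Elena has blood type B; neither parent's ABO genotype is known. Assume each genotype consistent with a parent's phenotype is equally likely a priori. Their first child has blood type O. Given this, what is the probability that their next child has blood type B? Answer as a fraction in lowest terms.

Possible genotypes: Xiomara ∈ {I^B I^B, I^B i}; Elena ∈ {I^B I^B, I^B i}.
Weight each parental genotype pair by prior × P(type-O child):
  I^B i × I^B i: posterior weight 1; P(next child type B) = 3/4.
Weighted sum = 3/4.

3/4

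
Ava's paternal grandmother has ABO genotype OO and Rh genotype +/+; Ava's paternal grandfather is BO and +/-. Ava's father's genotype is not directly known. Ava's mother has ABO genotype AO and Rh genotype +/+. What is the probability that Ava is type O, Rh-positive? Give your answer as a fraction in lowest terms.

3/8

Ava's father's ABO genotype from OO × BO: 1/2 BO, 1/2 OO.
Crossing each possibility with the mother AO and summing P(type O): 1/2·1/4 + 1/2·1/2 = 3/8.
Similarly for Rh via the father's Rh distribution: P(Rh+) = 1.
Independent loci: 3/8 × 1 = 3/8.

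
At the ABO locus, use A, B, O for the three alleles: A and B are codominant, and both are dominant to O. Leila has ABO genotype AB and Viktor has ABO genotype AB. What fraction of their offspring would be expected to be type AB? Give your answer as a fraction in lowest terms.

ABO cross AB × AB → offspring phenotypes: 1/4 A, 1/4 B, 1/2 AB.
So P(type AB) = 1/2.

1/2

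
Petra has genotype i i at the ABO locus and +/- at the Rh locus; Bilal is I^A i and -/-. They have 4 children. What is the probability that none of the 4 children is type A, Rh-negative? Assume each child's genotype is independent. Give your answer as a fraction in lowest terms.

ABO cross i i × I^A i → 1/2 O, 1/2 A.
Rh cross +/- × -/- → 1/2 Rh+, 1/2 Rh-; so P(type A, Rh-negative) = 1/2 × 1/2 = 1/4 per child.
P(not type A, Rh-negative) = 3/4 for one child; (3/4)^4 = 81/256.

81/256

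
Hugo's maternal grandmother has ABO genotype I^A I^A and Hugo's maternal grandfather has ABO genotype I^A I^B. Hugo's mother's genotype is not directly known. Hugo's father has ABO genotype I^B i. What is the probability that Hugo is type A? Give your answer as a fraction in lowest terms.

3/8

Hugo's mother's ABO genotype from I^A I^A × I^A I^B: 1/2 I^A I^A, 1/2 I^A I^B.
Crossing each possibility with the father I^B i and summing P(type A): 1/2·1/2 + 1/2·1/4 = 3/8.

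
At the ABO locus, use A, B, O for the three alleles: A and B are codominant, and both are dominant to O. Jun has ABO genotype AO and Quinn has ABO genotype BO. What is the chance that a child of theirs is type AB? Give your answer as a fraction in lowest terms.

1/4

ABO cross AO × BO → offspring phenotypes: 1/4 O, 1/4 A, 1/4 B, 1/4 AB.
So P(type AB) = 1/4.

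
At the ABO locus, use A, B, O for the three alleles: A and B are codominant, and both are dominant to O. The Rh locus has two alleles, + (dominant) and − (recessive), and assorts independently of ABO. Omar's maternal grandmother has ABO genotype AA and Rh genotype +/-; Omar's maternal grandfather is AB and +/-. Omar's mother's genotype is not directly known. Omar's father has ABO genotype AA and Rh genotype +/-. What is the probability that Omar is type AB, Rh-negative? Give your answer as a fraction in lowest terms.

Omar's mother's ABO genotype from AA × AB: 1/2 AA, 1/2 AB.
Crossing each possibility with the father AA and summing P(type AB): 1/2·0 + 1/2·1/2 = 1/4.
Similarly for Rh via the mother's Rh distribution: P(Rh-) = 1/4.
Independent loci: 1/4 × 1/4 = 1/16.

1/16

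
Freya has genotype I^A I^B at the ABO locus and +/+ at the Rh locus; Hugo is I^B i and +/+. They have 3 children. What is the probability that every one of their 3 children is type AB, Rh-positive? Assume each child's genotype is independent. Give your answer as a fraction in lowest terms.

1/64

ABO cross I^A I^B × I^B i → 1/4 A, 1/2 B, 1/4 AB.
Rh cross +/+ × +/+ → 1 Rh+; so P(type AB, Rh-positive) = 1/4 × 1 = 1/4 per child.
All 3 independent: (1/4)^3 = 1/64.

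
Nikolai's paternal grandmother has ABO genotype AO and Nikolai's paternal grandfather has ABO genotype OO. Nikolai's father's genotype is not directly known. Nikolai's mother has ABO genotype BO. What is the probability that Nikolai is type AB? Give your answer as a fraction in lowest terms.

Nikolai's father's ABO genotype from AO × OO: 1/2 AO, 1/2 OO.
Crossing each possibility with the mother BO and summing P(type AB): 1/2·1/4 + 1/2·0 = 1/8.

1/8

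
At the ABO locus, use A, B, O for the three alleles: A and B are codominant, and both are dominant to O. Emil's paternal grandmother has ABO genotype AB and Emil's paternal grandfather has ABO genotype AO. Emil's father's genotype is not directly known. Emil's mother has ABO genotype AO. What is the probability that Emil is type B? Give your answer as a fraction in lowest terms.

Emil's father's ABO genotype from AB × AO: 1/4 AA, 1/4 AB, 1/4 AO, 1/4 BO.
Crossing each possibility with the mother AO and summing P(type B): 1/4·0 + 1/4·1/4 + 1/4·0 + 1/4·1/4 = 1/8.

1/8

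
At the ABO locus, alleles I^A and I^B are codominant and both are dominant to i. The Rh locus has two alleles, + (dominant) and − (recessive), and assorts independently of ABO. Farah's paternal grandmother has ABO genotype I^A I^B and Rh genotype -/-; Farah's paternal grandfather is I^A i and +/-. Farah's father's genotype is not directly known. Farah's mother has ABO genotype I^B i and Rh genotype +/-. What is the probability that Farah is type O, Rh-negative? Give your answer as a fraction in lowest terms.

Farah's father's ABO genotype from I^A I^B × I^A i: 1/4 I^A I^A, 1/4 I^A I^B, 1/4 I^A i, 1/4 I^B i.
Crossing each possibility with the mother I^B i and summing P(type O): 1/4·0 + 1/4·0 + 1/4·1/4 + 1/4·1/4 = 1/8.
Similarly for Rh via the father's Rh distribution: P(Rh-) = 3/8.
Independent loci: 1/8 × 3/8 = 3/64.

3/64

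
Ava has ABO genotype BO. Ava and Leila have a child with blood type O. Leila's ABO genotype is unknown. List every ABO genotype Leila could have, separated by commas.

AO, BO, OO

For each candidate genotype of Leila, check whether crossing it with BO can produce every observed child phenotype.
  AA → possible child types {A, AB} ✗
  AB → possible child types {A, B, AB} ✗
  AO → possible child types {O, A, B, AB} ✓
  BB → possible child types {B} ✗
  BO → possible child types {O, B} ✓
  OO → possible child types {O, B} ✓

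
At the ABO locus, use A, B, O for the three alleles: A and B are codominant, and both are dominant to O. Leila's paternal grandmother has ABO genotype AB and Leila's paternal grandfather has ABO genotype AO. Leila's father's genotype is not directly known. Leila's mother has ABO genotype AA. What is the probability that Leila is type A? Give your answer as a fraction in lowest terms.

3/4

Leila's father's ABO genotype from AB × AO: 1/4 AA, 1/4 AB, 1/4 AO, 1/4 BO.
Crossing each possibility with the mother AA and summing P(type A): 1/4·1 + 1/4·1/2 + 1/4·1 + 1/4·1/2 = 3/4.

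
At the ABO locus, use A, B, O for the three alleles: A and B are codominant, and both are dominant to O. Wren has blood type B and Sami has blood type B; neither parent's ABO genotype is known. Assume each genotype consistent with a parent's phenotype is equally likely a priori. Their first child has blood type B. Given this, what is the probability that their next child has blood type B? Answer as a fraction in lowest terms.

19/20

Possible genotypes: Wren ∈ {BB, BO}; Sami ∈ {BB, BO}.
Weight each parental genotype pair by prior × P(type-B child):
  BB × BB: posterior weight 4/15; P(next child type B) = 1.
  BB × BO: posterior weight 4/15; P(next child type B) = 1.
  BO × BB: posterior weight 4/15; P(next child type B) = 1.
  BO × BO: posterior weight 1/5; P(next child type B) = 3/4.
Weighted sum = 19/20.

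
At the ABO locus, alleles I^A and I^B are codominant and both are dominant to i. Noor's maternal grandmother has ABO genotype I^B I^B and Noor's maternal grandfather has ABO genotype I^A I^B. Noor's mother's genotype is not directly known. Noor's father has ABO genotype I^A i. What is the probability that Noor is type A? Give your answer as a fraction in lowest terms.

1/4

Noor's mother's ABO genotype from I^B I^B × I^A I^B: 1/2 I^A I^B, 1/2 I^B I^B.
Crossing each possibility with the father I^A i and summing P(type A): 1/2·1/2 + 1/2·0 = 1/4.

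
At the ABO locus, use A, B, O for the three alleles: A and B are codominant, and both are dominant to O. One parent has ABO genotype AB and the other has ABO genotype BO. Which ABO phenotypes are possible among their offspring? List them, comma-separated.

A, B, AB

Gametes from AB × BO give offspring ABO genotypes AB, AO, BB, BO, i.e. phenotypes A, B, AB.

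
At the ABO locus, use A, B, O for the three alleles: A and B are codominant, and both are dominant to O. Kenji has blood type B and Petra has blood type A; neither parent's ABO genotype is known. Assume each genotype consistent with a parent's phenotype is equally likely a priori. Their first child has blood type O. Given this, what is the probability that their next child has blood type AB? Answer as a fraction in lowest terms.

1/4

Possible genotypes: Kenji ∈ {BB, BO}; Petra ∈ {AA, AO}.
Weight each parental genotype pair by prior × P(type-O child):
  BO × AO: posterior weight 1; P(next child type AB) = 1/4.
Weighted sum = 1/4.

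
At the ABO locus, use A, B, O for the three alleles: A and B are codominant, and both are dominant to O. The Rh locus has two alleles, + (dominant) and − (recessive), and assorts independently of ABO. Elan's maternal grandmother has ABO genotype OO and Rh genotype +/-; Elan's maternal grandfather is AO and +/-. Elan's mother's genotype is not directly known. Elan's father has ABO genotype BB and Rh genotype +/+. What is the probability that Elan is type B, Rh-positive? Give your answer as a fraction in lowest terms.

3/4

Elan's mother's ABO genotype from OO × AO: 1/2 AO, 1/2 OO.
Crossing each possibility with the father BB and summing P(type B): 1/2·1/2 + 1/2·1 = 3/4.
Similarly for Rh via the mother's Rh distribution: P(Rh+) = 1.
Independent loci: 3/4 × 1 = 3/4.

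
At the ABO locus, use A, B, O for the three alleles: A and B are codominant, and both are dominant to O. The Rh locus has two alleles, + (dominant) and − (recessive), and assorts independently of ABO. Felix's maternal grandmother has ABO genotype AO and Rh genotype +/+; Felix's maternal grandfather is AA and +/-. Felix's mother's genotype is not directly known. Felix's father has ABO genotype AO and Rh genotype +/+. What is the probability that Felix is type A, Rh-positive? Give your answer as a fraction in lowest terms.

Felix's mother's ABO genotype from AO × AA: 1/2 AA, 1/2 AO.
Crossing each possibility with the father AO and summing P(type A): 1/2·1 + 1/2·3/4 = 7/8.
Similarly for Rh via the mother's Rh distribution: P(Rh+) = 1.
Independent loci: 7/8 × 1 = 7/8.

7/8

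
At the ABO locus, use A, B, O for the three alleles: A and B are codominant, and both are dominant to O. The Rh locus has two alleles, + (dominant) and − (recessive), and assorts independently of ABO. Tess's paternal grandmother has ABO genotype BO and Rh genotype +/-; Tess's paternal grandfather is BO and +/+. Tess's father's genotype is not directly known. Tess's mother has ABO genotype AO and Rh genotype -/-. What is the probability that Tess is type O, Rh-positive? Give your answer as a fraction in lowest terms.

3/16

Tess's father's ABO genotype from BO × BO: 1/4 BB, 1/2 BO, 1/4 OO.
Crossing each possibility with the mother AO and summing P(type O): 1/4·0 + 1/2·1/4 + 1/4·1/2 = 1/4.
Similarly for Rh via the father's Rh distribution: P(Rh+) = 3/4.
Independent loci: 1/4 × 3/4 = 3/16.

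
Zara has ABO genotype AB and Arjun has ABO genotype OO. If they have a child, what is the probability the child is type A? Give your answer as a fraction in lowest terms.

1/2

ABO cross AB × OO → offspring phenotypes: 1/2 A, 1/2 B.
So P(type A) = 1/2.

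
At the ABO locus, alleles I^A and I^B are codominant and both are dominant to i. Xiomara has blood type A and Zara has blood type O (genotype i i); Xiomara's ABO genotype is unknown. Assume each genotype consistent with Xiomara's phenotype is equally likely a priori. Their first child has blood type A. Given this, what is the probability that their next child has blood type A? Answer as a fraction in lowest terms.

Possible genotypes: Xiomara ∈ {I^A I^A, I^A i}; Zara ∈ {i i}.
Weight each parental genotype pair by prior × P(type-A child):
  I^A I^A × i i: posterior weight 2/3; P(next child type A) = 1.
  I^A i × i i: posterior weight 1/3; P(next child type A) = 1/2.
Weighted sum = 5/6.

5/6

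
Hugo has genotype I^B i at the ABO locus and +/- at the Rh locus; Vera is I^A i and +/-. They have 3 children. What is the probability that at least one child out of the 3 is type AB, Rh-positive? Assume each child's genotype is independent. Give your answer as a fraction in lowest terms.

1899/4096

ABO cross I^B i × I^A i → 1/4 O, 1/4 A, 1/4 B, 1/4 AB.
Rh cross +/- × +/- → 3/4 Rh+, 1/4 Rh-; so P(type AB, Rh-positive) = 1/4 × 3/4 = 3/16 per child.
P(none) = (13/16)^3 = 2197/4096; P(at least one) = 1 − 2197/4096 = 1899/4096.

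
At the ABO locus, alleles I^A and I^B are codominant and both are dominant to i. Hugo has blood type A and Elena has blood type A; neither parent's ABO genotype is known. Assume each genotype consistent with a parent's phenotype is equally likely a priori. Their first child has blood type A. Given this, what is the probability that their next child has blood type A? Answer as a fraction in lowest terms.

19/20

Possible genotypes: Hugo ∈ {I^A I^A, I^A i}; Elena ∈ {I^A I^A, I^A i}.
Weight each parental genotype pair by prior × P(type-A child):
  I^A I^A × I^A I^A: posterior weight 4/15; P(next child type A) = 1.
  I^A I^A × I^A i: posterior weight 4/15; P(next child type A) = 1.
  I^A i × I^A I^A: posterior weight 4/15; P(next child type A) = 1.
  I^A i × I^A i: posterior weight 1/5; P(next child type A) = 3/4.
Weighted sum = 19/20.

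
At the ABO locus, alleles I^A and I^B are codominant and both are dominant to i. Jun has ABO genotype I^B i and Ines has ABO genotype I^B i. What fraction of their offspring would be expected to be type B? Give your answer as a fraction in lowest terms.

3/4

ABO cross I^B i × I^B i → offspring phenotypes: 1/4 O, 3/4 B.
So P(type B) = 3/4.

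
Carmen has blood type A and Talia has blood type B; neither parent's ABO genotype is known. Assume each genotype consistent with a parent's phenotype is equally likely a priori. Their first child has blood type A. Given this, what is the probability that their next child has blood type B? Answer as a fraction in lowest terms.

1/12

Possible genotypes: Carmen ∈ {I^A I^A, I^A i}; Talia ∈ {I^B I^B, I^B i}.
Weight each parental genotype pair by prior × P(type-A child):
  I^A I^A × I^B i: posterior weight 2/3; P(next child type B) = 0.
  I^A i × I^B i: posterior weight 1/3; P(next child type B) = 1/4.
Weighted sum = 1/12.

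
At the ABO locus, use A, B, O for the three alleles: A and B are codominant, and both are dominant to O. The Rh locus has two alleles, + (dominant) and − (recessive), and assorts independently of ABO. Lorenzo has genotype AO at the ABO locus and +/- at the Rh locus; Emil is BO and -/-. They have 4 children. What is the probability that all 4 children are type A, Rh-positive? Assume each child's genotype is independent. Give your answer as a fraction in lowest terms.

1/4096

ABO cross AO × BO → 1/4 O, 1/4 A, 1/4 B, 1/4 AB.
Rh cross +/- × -/- → 1/2 Rh+, 1/2 Rh-; so P(type A, Rh-positive) = 1/4 × 1/2 = 1/8 per child.
All 4 independent: (1/8)^4 = 1/4096.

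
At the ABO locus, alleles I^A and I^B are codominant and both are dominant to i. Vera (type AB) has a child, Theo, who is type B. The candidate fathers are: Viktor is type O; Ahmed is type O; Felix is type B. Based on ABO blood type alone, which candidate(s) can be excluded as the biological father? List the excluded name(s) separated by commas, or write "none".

A candidate is excluded only if no genotype consistent with his phenotype could produce a type B child with a type AB mother.
Every candidate has at least one consistent genotype combination, so none can be excluded.

none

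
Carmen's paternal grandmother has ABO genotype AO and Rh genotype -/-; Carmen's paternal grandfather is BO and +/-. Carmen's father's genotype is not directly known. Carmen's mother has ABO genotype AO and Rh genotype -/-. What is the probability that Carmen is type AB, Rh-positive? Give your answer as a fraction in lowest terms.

Carmen's father's ABO genotype from AO × BO: 1/4 AB, 1/4 AO, 1/4 BO, 1/4 OO.
Crossing each possibility with the mother AO and summing P(type AB): 1/4·1/4 + 1/4·0 + 1/4·1/4 + 1/4·0 = 1/8.
Similarly for Rh via the father's Rh distribution: P(Rh+) = 1/4.
Independent loci: 1/8 × 1/4 = 1/32.

1/32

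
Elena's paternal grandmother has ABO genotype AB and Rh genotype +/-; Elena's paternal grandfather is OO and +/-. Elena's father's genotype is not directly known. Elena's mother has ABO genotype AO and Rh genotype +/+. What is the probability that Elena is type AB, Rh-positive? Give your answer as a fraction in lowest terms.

1/8

Elena's father's ABO genotype from AB × OO: 1/2 AO, 1/2 BO.
Crossing each possibility with the mother AO and summing P(type AB): 1/2·0 + 1/2·1/4 = 1/8.
Similarly for Rh via the father's Rh distribution: P(Rh+) = 1.
Independent loci: 1/8 × 1 = 1/8.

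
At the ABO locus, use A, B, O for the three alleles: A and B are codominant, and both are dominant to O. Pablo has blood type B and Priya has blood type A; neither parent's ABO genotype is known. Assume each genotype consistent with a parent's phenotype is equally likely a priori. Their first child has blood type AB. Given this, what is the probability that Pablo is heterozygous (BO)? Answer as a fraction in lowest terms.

1/3

Possible genotypes: Pablo ∈ {BB, BO}; Priya ∈ {AA, AO}.
Weight each parental genotype pair by prior × P(type-AB child):
  BB × AA: posterior weight 4/9.
  BB × AO: posterior weight 2/9.
  BO × AA: posterior weight 2/9.
  BO × AO: posterior weight 1/9.
Sum the posterior weight over pairs where Pablo is BO: 1/3.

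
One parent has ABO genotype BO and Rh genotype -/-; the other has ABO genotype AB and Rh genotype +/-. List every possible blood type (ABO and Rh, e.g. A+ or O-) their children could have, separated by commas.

A+, A-, B+, B-, AB+, AB-

Gametes from BO × AB give offspring ABO genotypes AB, AO, BB, BO, i.e. phenotypes A, B, AB.
Rh cross -/- × +/- → phenotypes Rh+, Rh-.
Combining independently: A+, A-, B+, B-, AB+, AB-.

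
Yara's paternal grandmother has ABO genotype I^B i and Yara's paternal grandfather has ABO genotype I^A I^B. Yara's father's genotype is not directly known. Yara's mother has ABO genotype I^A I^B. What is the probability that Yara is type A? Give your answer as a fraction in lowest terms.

Yara's father's ABO genotype from I^B i × I^A I^B: 1/4 I^A I^B, 1/4 I^A i, 1/4 I^B I^B, 1/4 I^B i.
Crossing each possibility with the mother I^A I^B and summing P(type A): 1/4·1/4 + 1/4·1/2 + 1/4·0 + 1/4·1/4 = 1/4.

1/4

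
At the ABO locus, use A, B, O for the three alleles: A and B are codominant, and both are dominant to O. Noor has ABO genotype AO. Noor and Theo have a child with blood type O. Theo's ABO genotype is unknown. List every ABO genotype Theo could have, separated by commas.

AO, BO, OO

For each candidate genotype of Theo, check whether crossing it with AO can produce every observed child phenotype.
  AA → possible child types {A} ✗
  AB → possible child types {A, B, AB} ✗
  AO → possible child types {O, A} ✓
  BB → possible child types {B, AB} ✗
  BO → possible child types {O, A, B, AB} ✓
  OO → possible child types {O, A} ✓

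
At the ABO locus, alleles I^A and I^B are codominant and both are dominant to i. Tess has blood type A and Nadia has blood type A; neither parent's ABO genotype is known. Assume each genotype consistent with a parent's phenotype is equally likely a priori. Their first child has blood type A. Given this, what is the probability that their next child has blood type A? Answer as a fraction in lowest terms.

19/20

Possible genotypes: Tess ∈ {I^A I^A, I^A i}; Nadia ∈ {I^A I^A, I^A i}.
Weight each parental genotype pair by prior × P(type-A child):
  I^A I^A × I^A I^A: posterior weight 4/15; P(next child type A) = 1.
  I^A I^A × I^A i: posterior weight 4/15; P(next child type A) = 1.
  I^A i × I^A I^A: posterior weight 4/15; P(next child type A) = 1.
  I^A i × I^A i: posterior weight 1/5; P(next child type A) = 3/4.
Weighted sum = 19/20.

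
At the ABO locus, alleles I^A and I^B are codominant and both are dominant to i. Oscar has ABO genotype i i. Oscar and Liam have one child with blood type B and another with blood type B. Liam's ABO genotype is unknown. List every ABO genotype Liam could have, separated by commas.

For each candidate genotype of Liam, check whether crossing it with i i can produce every observed child phenotype.
  I^A I^A → possible child types {A} ✗
  I^A I^B → possible child types {A, B} ✓
  I^A i → possible child types {O, A} ✗
  I^B I^B → possible child types {B} ✓
  I^B i → possible child types {O, B} ✓
  i i → possible child types {O} ✗

I^A I^B, I^B I^B, I^B i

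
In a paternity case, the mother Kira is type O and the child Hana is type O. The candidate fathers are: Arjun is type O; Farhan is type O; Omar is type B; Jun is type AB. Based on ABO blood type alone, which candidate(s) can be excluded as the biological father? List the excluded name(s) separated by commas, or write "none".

Jun

A candidate is excluded only if no genotype consistent with his phenotype could produce a type O child with a type O mother.
Jun (type AB): no genotype consistent with that phenotype can produce a type-O child with a type-O mother.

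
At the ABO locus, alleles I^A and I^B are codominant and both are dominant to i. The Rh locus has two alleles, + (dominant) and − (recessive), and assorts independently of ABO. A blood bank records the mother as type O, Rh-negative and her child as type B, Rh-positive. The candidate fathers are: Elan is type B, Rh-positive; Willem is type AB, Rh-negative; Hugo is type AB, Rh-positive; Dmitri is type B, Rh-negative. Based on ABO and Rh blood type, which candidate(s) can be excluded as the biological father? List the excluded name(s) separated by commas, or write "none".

Willem, Dmitri

A candidate is excluded only if no genotype consistent with his phenotype could produce a type B, Rh-positive child with a type O, Rh-negative mother.
Willem (type AB, Rh-): no genotype consistent with that phenotype can produce a type-B Rh+ child with a type-O mother.
Dmitri (type B, Rh-): no genotype consistent with that phenotype can produce a type-B Rh+ child with a type-O mother.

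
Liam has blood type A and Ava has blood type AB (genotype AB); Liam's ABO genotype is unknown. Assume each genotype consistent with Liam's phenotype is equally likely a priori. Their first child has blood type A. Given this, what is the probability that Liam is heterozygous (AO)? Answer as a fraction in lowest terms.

1/2

Possible genotypes: Liam ∈ {AA, AO}; Ava ∈ {AB}.
Weight each parental genotype pair by prior × P(type-A child):
  AA × AB: posterior weight 1/2.
  AO × AB: posterior weight 1/2.
Sum the posterior weight over pairs where Liam is AO: 1/2.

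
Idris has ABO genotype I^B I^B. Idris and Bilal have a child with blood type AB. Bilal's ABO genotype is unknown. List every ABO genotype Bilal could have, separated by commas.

For each candidate genotype of Bilal, check whether crossing it with I^B I^B can produce every observed child phenotype.
  I^A I^A → possible child types {AB} ✓
  I^A I^B → possible child types {B, AB} ✓
  I^A i → possible child types {B, AB} ✓
  I^B I^B → possible child types {B} ✗
  I^B i → possible child types {B} ✗
  i i → possible child types {B} ✗

I^A I^A, I^A I^B, I^A i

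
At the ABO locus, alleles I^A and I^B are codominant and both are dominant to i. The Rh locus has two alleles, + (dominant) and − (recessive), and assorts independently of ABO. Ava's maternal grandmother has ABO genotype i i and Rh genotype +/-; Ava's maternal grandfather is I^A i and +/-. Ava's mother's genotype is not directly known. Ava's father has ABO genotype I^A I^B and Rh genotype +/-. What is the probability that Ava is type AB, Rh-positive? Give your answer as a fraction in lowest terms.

3/32

Ava's mother's ABO genotype from i i × I^A i: 1/2 I^A i, 1/2 i i.
Crossing each possibility with the father I^A I^B and summing P(type AB): 1/2·1/4 + 1/2·0 = 1/8.
Similarly for Rh via the mother's Rh distribution: P(Rh+) = 3/4.
Independent loci: 1/8 × 3/4 = 3/32.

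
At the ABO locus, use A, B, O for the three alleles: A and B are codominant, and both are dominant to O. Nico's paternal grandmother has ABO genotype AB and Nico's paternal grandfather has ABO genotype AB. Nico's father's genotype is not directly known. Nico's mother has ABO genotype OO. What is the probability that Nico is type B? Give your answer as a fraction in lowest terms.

1/2

Nico's father's ABO genotype from AB × AB: 1/4 AA, 1/2 AB, 1/4 BB.
Crossing each possibility with the mother OO and summing P(type B): 1/4·0 + 1/2·1/2 + 1/4·1 = 1/2.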